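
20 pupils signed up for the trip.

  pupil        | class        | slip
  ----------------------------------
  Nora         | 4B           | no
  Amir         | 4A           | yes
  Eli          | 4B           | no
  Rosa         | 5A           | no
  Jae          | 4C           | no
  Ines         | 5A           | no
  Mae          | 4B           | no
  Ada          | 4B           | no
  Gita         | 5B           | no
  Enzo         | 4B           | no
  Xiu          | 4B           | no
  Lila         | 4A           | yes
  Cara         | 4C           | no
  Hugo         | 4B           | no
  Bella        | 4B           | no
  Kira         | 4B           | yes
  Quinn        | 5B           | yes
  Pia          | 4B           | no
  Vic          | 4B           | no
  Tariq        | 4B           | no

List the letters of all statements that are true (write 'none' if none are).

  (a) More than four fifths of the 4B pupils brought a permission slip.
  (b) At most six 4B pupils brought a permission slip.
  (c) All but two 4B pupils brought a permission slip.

(b)

|A| = 12, |A ∩ B| = 1, |A ∖ B| = 11.
(a) |A ∩ B| / |A| > 4/5: fails.
(b) |A ∩ B| ≤ 6: holds.
(c) |A ∖ B| = 2: fails.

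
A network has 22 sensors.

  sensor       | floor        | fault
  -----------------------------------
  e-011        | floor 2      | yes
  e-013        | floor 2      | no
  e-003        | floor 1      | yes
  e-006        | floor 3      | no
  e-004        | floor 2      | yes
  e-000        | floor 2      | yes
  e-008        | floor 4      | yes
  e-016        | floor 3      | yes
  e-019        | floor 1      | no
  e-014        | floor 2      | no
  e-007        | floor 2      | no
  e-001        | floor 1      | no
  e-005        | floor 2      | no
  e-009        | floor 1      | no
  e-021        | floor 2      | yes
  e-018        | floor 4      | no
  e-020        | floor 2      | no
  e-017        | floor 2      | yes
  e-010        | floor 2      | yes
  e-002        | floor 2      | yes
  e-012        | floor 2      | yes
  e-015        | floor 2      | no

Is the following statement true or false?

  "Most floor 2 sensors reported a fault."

The determiner here denotes the relation: |A ∩ B| > |A ∖ B|.
A (the restrictor) = {e-011, e-013, e-004, e-000, e-014, e-007, e-005, e-021, e-020, e-017, e-010, e-002, e-012, e-015}, |A| = 14.
A ∩ B = {e-011, e-004, e-000, e-021, e-017, e-010, e-002, e-012}, so |A ∩ B| = 8.
A ∖ B = {e-013, e-014, e-007, e-005, e-020, e-015}, so |A ∖ B| = 6.
8 > 6, so the statement is true.

True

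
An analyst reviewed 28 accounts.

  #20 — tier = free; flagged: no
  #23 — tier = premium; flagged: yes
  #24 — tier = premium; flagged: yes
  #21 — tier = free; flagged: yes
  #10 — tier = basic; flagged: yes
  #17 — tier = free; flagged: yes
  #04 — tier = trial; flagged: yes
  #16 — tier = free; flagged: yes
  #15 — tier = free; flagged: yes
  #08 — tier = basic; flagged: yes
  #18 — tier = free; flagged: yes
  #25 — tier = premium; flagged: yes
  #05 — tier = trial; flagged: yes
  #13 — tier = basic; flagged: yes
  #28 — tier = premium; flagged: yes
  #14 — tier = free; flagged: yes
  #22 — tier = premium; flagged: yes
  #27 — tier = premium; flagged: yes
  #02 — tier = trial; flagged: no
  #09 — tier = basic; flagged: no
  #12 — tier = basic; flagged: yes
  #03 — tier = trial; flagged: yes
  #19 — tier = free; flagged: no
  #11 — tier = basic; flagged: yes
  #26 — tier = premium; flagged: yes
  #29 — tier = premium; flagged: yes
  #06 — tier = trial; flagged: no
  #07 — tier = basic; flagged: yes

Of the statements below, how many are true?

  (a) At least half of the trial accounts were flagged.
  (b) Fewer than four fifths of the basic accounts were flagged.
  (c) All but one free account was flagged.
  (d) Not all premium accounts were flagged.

1

(a) trial: |A| = 5, |A ∩ B| = 3; needs |A ∩ B| ≥ |A ∖ B| — true.
(b) basic: |A| = 7, |A ∩ B| = 6; needs |A ∩ B| / |A| < 4/5 — false.
(c) free: |A| = 8, |A ∩ B| = 6; needs |A ∖ B| = 1 — false.
(d) premium: |A| = 8, |A ∩ B| = 8; needs A ⊄ B (|A ∖ B| ≥ 1) — false.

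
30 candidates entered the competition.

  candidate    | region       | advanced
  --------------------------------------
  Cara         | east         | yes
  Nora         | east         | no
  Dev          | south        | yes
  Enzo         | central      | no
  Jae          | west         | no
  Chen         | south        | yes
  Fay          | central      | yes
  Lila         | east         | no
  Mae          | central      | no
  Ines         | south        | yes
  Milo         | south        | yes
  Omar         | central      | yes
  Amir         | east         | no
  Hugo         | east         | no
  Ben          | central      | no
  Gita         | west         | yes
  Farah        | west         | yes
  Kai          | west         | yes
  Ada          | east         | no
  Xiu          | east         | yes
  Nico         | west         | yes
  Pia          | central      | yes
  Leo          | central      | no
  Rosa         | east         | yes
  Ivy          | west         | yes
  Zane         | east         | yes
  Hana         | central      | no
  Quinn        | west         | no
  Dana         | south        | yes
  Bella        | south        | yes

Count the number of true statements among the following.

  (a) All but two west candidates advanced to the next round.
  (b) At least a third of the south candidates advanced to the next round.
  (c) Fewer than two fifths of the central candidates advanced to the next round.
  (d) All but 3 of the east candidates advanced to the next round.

3

(a) west: |A| = 7, |A ∩ B| = 5; needs |A ∖ B| = 2 — true.
(b) south: |A| = 6, |A ∩ B| = 6; needs |A ∩ B| / |A| ≥ 1/3 — true.
(c) central: |A| = 8, |A ∩ B| = 3; needs |A ∩ B| / |A| < 2/5 — true.
(d) east: |A| = 9, |A ∩ B| = 4; needs |A ∖ B| = 3 — false.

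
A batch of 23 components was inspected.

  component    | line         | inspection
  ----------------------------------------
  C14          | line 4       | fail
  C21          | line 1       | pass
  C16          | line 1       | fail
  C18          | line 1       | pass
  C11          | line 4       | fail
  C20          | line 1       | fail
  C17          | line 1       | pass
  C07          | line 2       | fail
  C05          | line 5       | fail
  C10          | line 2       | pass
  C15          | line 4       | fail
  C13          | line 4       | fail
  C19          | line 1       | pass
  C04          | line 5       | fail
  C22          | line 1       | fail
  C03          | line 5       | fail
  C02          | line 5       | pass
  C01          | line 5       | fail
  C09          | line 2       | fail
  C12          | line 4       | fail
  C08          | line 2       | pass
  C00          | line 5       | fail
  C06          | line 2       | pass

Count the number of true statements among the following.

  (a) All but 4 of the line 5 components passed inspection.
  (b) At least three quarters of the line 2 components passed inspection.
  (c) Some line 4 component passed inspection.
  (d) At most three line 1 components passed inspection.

(a) line 5: |A| = 6, |A ∩ B| = 1; needs |A ∖ B| = 4 — false.
(b) line 2: |A| = 5, |A ∩ B| = 3; needs |A ∩ B| / |A| ≥ 3/4 — false.
(c) line 4: |A| = 5, |A ∩ B| = 0; needs A ∩ B ≠ ∅ (|A ∩ B| ≥ 1) — false.
(d) line 1: |A| = 7, |A ∩ B| = 4; needs |A ∩ B| ≤ 3 — false.

0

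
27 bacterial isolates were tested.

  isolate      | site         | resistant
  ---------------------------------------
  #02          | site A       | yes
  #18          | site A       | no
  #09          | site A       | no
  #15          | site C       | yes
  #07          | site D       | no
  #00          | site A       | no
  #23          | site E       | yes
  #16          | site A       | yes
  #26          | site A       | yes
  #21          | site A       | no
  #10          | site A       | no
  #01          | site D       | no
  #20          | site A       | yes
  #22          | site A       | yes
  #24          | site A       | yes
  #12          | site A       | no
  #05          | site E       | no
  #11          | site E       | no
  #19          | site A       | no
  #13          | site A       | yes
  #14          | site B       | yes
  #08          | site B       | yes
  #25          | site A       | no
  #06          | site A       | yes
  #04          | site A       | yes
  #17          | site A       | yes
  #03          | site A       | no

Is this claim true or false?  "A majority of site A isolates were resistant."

True

'A majority of site A isolates were resistant' holds iff |A ∩ B| > |A ∖ B|.
|A| = 19, |A ∩ B| = 10, |A ∖ B| = 9.
10 > 9, so the statement is true.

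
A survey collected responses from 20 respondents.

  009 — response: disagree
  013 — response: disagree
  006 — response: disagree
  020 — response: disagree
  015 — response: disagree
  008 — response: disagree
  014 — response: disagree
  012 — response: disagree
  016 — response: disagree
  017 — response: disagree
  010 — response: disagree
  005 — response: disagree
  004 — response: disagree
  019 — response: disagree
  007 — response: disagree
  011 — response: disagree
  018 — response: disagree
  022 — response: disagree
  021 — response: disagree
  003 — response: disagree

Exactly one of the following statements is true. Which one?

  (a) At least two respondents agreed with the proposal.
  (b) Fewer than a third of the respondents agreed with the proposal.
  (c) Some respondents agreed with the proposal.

|A| = 20, |A ∩ B| = 0, |A ∖ B| = 20.
(a) requires |A ∩ B| ≥ 2: false.
(b) requires |A ∩ B| / |A| < 1/3: true.
(c) requires A ∩ B ≠ ∅ (|A ∩ B| ≥ 1): false.

(b)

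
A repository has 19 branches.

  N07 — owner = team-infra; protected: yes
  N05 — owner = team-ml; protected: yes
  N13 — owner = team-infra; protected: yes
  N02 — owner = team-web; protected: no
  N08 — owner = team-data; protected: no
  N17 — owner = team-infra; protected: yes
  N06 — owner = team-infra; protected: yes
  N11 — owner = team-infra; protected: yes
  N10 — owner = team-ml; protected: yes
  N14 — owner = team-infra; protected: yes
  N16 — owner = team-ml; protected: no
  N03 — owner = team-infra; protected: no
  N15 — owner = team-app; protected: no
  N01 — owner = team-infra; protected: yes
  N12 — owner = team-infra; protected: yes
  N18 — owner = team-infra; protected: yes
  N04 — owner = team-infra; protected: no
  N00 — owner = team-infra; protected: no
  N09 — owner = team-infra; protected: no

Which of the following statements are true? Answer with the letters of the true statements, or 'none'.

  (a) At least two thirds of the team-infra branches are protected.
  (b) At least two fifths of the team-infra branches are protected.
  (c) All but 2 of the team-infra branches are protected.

|A| = 13, |A ∩ B| = 9, |A ∖ B| = 4.
(a) |A ∩ B| / |A| ≥ 2/3: holds.
(b) |A ∩ B| / |A| ≥ 2/5: holds.
(c) |A ∖ B| = 2: fails.

(a), (b)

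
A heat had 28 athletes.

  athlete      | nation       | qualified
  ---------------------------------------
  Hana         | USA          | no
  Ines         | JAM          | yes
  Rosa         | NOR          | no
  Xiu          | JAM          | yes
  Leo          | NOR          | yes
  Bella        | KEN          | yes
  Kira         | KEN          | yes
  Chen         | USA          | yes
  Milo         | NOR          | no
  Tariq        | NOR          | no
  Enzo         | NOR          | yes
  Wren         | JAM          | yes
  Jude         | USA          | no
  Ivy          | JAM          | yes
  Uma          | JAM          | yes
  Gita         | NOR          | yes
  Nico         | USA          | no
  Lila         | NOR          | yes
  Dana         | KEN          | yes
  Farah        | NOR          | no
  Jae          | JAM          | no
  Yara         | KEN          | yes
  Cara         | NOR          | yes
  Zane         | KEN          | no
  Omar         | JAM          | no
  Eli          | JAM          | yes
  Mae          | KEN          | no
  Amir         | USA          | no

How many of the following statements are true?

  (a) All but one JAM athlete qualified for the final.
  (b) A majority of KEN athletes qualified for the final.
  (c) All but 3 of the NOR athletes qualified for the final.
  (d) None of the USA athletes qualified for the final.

1

(a) JAM: |A| = 8, |A ∩ B| = 6; needs |A ∖ B| = 1 — false.
(b) KEN: |A| = 6, |A ∩ B| = 4; needs |A ∩ B| > |A ∖ B| — true.
(c) NOR: |A| = 9, |A ∩ B| = 5; needs |A ∖ B| = 3 — false.
(d) USA: |A| = 5, |A ∩ B| = 1; needs A ∩ B = ∅ (|A ∩ B| = 0) — false.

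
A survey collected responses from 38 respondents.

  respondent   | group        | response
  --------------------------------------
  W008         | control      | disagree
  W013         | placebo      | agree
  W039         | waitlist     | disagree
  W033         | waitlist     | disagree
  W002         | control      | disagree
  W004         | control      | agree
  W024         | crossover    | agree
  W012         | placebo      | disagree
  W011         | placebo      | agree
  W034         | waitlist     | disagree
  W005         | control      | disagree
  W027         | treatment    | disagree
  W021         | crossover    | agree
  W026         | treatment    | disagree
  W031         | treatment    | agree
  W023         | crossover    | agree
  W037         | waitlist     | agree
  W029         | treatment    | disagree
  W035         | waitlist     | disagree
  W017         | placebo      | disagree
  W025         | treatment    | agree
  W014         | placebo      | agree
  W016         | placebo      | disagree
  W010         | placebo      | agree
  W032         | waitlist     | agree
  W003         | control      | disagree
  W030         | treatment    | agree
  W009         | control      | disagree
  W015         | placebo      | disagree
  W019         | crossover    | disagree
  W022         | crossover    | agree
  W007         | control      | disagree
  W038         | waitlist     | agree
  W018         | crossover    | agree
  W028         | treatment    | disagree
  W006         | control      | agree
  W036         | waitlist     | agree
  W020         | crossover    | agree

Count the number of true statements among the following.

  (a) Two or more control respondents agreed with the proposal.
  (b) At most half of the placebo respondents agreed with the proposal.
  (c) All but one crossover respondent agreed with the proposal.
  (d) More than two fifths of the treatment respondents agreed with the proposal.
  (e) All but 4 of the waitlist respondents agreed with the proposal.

5

(a) control: |A| = 8, |A ∩ B| = 2; needs |A ∩ B| ≥ 2 — true.
(b) placebo: |A| = 8, |A ∩ B| = 4; needs |A ∩ B| ≤ |A ∖ B| — true.
(c) crossover: |A| = 7, |A ∩ B| = 6; needs |A ∖ B| = 1 — true.
(d) treatment: |A| = 7, |A ∩ B| = 3; needs |A ∩ B| / |A| > 2/5 — true.
(e) waitlist: |A| = 8, |A ∩ B| = 4; needs |A ∖ B| = 4 — true.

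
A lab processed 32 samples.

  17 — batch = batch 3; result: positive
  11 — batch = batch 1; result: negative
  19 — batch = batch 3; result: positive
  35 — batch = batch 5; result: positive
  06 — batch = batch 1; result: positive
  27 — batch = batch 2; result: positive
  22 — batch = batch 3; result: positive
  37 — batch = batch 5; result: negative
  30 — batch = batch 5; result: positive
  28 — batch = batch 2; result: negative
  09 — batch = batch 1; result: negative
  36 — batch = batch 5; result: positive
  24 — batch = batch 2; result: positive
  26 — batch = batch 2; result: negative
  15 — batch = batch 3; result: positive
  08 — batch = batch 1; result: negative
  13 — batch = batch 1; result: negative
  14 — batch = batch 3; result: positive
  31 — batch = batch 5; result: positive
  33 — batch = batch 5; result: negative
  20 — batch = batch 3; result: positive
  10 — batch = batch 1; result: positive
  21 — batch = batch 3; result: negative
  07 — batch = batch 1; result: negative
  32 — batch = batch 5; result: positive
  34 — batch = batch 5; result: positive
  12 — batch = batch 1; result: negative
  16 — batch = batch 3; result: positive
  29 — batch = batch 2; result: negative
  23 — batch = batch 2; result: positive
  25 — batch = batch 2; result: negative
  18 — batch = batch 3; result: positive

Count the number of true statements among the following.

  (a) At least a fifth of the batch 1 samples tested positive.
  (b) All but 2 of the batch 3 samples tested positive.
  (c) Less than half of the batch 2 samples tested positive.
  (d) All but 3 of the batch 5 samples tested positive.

(a) batch 1: |A| = 8, |A ∩ B| = 2; needs |A ∩ B| / |A| ≥ 1/5 — true.
(b) batch 3: |A| = 9, |A ∩ B| = 8; needs |A ∖ B| = 2 — false.
(c) batch 2: |A| = 7, |A ∩ B| = 3; needs |A ∩ B| < |A ∖ B| — true.
(d) batch 5: |A| = 8, |A ∩ B| = 6; needs |A ∖ B| = 3 — false.

2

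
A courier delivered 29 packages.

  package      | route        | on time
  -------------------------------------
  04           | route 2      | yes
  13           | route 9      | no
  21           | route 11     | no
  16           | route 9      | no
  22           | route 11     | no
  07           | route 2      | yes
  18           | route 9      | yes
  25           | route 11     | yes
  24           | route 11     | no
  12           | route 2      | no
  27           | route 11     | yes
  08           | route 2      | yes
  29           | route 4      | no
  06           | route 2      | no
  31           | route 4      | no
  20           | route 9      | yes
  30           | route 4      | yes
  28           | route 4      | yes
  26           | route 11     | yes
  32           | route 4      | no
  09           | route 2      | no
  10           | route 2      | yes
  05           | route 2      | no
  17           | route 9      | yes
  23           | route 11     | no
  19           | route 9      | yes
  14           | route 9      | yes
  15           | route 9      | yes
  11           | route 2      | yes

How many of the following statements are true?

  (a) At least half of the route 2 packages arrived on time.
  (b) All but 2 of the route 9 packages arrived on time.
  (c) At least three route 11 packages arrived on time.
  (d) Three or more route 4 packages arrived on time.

3

(a) route 2: |A| = 9, |A ∩ B| = 5; needs |A ∩ B| ≥ |A ∖ B| — true.
(b) route 9: |A| = 8, |A ∩ B| = 6; needs |A ∖ B| = 2 — true.
(c) route 11: |A| = 7, |A ∩ B| = 3; needs |A ∩ B| ≥ 3 — true.
(d) route 4: |A| = 5, |A ∩ B| = 2; needs |A ∩ B| ≥ 3 — false.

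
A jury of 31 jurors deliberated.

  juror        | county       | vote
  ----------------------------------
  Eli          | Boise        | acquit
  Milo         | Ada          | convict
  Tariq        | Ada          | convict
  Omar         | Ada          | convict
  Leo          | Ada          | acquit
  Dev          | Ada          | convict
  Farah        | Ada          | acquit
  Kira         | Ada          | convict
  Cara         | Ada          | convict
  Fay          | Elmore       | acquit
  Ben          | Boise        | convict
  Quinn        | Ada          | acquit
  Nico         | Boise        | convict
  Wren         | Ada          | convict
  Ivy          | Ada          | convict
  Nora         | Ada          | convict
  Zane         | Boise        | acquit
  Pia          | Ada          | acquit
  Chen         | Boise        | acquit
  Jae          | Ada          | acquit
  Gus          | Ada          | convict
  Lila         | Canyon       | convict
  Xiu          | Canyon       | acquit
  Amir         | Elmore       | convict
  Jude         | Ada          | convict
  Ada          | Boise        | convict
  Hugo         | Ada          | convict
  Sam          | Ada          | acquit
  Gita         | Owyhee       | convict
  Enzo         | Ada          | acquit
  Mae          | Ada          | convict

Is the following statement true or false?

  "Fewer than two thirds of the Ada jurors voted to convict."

Truth condition: |A ∩ B| / |A| < 2/3.
|A| = 20, |A ∩ B| = 13, |A ∖ B| = 7.
|A ∩ B|/|A| = 13/20, so the statement is true.

True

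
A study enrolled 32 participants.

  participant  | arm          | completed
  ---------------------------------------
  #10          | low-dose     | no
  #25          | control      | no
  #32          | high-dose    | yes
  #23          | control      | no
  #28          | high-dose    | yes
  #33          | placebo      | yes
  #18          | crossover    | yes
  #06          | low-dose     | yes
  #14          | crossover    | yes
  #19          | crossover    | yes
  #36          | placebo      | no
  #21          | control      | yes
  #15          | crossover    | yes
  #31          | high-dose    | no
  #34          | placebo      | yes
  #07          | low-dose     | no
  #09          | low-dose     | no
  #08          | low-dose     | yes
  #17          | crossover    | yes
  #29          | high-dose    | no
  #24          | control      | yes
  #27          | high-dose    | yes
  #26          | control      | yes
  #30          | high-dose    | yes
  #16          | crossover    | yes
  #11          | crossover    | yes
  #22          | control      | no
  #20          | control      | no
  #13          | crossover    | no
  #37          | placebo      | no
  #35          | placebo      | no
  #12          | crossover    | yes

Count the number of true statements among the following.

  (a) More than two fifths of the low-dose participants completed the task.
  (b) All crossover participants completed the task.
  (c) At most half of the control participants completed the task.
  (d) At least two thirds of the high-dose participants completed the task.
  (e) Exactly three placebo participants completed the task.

(a) low-dose: |A| = 5, |A ∩ B| = 2; needs |A ∩ B| / |A| > 2/5 — false.
(b) crossover: |A| = 9, |A ∩ B| = 8; needs A ⊆ B, i.e. every element of A is in B (|A ∖ B| = 0) — false.
(c) control: |A| = 7, |A ∩ B| = 3; needs |A ∩ B| ≤ |A ∖ B| — true.
(d) high-dose: |A| = 6, |A ∩ B| = 4; needs |A ∩ B| / |A| ≥ 2/3 — true.
(e) placebo: |A| = 5, |A ∩ B| = 2; needs |A ∩ B| = 3 — false.

2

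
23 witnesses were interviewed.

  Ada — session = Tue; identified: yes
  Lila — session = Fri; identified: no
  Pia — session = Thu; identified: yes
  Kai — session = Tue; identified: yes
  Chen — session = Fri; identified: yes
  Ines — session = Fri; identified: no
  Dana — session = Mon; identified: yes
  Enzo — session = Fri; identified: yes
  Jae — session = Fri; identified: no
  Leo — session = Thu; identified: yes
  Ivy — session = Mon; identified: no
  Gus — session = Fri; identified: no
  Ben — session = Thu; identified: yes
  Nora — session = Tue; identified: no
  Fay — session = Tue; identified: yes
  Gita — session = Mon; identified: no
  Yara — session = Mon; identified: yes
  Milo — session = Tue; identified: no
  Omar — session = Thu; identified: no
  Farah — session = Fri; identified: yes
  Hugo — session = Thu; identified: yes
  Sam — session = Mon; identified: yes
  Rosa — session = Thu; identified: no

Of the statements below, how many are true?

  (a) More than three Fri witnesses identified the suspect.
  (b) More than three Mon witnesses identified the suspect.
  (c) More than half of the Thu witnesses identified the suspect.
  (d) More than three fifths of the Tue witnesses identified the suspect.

1

(a) Fri: |A| = 7, |A ∩ B| = 3; needs |A ∩ B| > 3 — false.
(b) Mon: |A| = 5, |A ∩ B| = 3; needs |A ∩ B| > 3 — false.
(c) Thu: |A| = 6, |A ∩ B| = 4; needs |A ∩ B| > |A ∖ B| — true.
(d) Tue: |A| = 5, |A ∩ B| = 3; needs |A ∩ B| / |A| > 3/5 — false.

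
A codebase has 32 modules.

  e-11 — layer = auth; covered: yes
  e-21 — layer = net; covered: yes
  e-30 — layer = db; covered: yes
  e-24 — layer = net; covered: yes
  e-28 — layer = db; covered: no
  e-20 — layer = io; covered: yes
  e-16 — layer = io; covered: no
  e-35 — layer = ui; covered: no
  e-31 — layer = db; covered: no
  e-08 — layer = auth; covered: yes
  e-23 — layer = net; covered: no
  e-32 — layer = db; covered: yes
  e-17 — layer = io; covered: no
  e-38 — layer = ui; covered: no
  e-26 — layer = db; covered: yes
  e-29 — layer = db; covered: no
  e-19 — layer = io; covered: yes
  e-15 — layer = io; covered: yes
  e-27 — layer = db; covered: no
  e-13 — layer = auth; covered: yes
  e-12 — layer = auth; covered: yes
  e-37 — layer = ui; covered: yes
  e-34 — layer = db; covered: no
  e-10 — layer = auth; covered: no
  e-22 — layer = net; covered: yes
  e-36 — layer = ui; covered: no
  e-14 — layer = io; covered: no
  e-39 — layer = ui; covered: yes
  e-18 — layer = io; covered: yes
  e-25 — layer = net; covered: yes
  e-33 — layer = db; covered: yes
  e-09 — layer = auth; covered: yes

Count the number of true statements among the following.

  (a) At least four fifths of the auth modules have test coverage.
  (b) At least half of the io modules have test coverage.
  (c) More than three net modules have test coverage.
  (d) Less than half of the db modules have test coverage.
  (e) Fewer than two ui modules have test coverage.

(a) auth: |A| = 6, |A ∩ B| = 5; needs |A ∩ B| / |A| ≥ 4/5 — true.
(b) io: |A| = 7, |A ∩ B| = 4; needs |A ∩ B| ≥ |A ∖ B| — true.
(c) net: |A| = 5, |A ∩ B| = 4; needs |A ∩ B| > 3 — true.
(d) db: |A| = 9, |A ∩ B| = 4; needs |A ∩ B| < |A ∖ B| — true.
(e) ui: |A| = 5, |A ∩ B| = 2; needs |A ∩ B| < 2 — false.

4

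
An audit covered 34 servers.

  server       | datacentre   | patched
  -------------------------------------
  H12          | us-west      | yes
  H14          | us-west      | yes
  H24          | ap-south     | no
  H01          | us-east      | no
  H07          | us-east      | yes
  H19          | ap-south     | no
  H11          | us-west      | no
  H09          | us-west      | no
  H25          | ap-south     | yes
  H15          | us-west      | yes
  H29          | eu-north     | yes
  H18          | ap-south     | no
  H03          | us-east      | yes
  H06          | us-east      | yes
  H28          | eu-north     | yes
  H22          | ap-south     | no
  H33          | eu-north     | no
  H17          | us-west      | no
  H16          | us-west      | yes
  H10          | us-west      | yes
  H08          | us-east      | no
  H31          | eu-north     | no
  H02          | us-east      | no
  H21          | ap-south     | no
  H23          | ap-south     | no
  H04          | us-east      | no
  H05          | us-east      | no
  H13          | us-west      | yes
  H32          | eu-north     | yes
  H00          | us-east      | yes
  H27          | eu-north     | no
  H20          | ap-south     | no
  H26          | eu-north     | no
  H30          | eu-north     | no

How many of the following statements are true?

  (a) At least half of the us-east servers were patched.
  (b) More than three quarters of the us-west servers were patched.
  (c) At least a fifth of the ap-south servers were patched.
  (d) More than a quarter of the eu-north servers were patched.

(a) us-east: |A| = 9, |A ∩ B| = 4; needs |A ∩ B| ≥ |A ∖ B| — false.
(b) us-west: |A| = 9, |A ∩ B| = 6; needs |A ∩ B| / |A| > 3/4 — false.
(c) ap-south: |A| = 8, |A ∩ B| = 1; needs |A ∩ B| / |A| ≥ 1/5 — false.
(d) eu-north: |A| = 8, |A ∩ B| = 3; needs |A ∩ B| / |A| > 1/4 — true.

1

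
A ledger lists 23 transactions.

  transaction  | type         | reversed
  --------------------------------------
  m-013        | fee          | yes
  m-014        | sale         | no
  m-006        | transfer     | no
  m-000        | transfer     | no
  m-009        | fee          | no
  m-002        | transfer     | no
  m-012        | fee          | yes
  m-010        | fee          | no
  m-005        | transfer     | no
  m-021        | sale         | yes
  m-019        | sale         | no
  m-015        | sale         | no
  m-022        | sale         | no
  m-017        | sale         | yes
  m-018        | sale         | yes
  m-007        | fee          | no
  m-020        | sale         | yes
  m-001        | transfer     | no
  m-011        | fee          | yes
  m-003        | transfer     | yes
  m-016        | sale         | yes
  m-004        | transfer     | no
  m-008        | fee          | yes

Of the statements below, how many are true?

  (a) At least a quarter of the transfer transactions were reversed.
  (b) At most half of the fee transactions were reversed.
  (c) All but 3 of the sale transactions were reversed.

0

(a) transfer: |A| = 7, |A ∩ B| = 1; needs |A ∩ B| / |A| ≥ 1/4 — false.
(b) fee: |A| = 7, |A ∩ B| = 4; needs |A ∩ B| ≤ |A ∖ B| — false.
(c) sale: |A| = 9, |A ∩ B| = 5; needs |A ∖ B| = 3 — false.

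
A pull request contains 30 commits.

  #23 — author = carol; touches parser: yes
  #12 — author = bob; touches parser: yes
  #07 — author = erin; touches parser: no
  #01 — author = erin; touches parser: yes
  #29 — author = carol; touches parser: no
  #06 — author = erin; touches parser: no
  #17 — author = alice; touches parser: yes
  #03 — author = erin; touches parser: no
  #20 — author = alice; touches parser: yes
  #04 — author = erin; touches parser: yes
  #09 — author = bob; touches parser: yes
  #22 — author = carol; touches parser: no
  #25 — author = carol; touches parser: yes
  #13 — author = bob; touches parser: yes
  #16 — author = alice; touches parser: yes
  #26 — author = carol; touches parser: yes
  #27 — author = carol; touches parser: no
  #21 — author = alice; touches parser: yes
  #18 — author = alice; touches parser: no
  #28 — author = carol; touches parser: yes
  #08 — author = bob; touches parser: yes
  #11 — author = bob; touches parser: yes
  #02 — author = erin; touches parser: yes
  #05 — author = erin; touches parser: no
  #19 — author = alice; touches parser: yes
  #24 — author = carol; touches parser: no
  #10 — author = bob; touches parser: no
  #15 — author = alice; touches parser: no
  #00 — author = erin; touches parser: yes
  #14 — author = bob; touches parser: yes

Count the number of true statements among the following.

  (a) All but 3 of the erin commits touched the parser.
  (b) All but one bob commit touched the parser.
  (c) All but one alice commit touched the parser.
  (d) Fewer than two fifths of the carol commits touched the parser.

(a) erin: |A| = 8, |A ∩ B| = 4; needs |A ∖ B| = 3 — false.
(b) bob: |A| = 7, |A ∩ B| = 6; needs |A ∖ B| = 1 — true.
(c) alice: |A| = 7, |A ∩ B| = 5; needs |A ∖ B| = 1 — false.
(d) carol: |A| = 8, |A ∩ B| = 4; needs |A ∩ B| / |A| < 2/5 — false.

1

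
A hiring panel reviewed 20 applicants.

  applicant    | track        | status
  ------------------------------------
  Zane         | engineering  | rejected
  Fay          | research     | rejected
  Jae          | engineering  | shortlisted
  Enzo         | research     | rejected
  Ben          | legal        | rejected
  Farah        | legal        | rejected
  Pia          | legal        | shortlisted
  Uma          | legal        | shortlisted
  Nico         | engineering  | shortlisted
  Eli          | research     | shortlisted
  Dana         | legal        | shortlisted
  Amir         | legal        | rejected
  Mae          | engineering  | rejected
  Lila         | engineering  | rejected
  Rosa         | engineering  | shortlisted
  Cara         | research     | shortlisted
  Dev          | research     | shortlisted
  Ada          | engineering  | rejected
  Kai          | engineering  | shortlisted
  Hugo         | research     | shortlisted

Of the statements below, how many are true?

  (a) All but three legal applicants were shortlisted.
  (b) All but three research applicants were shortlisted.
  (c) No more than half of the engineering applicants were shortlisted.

2

(a) legal: |A| = 6, |A ∩ B| = 3; needs |A ∖ B| = 3 — true.
(b) research: |A| = 6, |A ∩ B| = 4; needs |A ∖ B| = 3 — false.
(c) engineering: |A| = 8, |A ∩ B| = 4; needs |A ∩ B| ≤ |A ∖ B| — true.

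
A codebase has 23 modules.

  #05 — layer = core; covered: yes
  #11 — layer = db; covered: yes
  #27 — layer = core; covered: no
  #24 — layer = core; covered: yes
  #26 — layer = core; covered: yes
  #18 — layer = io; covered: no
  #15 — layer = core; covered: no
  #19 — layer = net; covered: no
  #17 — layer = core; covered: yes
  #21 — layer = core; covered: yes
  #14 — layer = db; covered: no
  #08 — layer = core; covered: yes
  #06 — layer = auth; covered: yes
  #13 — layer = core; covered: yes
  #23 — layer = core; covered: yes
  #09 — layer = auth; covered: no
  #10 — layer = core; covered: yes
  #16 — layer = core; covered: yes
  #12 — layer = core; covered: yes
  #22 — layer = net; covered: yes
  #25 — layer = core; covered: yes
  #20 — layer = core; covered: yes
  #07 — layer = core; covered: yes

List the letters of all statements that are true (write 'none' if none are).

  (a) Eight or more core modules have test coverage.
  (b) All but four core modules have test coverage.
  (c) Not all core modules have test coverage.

(a), (c)

|A| = 16, |A ∩ B| = 14, |A ∖ B| = 2.
(a) |A ∩ B| ≥ 8: holds.
(b) |A ∖ B| = 4: fails.
(c) A ⊄ B (|A ∖ B| ≥ 1): holds.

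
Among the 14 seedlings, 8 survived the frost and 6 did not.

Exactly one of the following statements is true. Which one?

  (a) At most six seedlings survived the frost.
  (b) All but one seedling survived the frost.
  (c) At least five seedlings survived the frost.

|A| = 14, |A ∩ B| = 8, |A ∖ B| = 6.
(a) requires |A ∩ B| ≤ 6: false.
(b) requires |A ∖ B| = 1: false.
(c) requires |A ∩ B| ≥ 5: true.

(c)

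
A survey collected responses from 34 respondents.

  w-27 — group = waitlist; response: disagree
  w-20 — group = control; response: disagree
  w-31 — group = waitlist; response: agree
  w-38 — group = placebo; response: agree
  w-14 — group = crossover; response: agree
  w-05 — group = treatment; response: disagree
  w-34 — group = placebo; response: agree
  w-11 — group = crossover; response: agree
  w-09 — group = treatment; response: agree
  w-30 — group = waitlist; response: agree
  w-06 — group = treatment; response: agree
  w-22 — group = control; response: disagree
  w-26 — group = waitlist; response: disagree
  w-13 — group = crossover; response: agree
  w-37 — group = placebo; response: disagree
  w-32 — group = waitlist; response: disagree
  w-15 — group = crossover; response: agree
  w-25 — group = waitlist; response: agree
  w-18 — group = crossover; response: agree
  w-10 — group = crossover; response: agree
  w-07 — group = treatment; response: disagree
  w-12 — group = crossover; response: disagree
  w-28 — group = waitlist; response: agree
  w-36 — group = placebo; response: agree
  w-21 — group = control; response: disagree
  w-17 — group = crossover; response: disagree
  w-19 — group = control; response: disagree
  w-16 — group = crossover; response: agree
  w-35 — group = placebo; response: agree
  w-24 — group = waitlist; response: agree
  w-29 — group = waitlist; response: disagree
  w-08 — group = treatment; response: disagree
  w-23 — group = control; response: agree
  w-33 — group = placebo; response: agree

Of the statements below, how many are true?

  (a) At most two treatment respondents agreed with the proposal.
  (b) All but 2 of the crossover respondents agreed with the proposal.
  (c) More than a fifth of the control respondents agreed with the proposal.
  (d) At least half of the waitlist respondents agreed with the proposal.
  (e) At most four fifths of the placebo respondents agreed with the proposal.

(a) treatment: |A| = 5, |A ∩ B| = 2; needs |A ∩ B| ≤ 2 — true.
(b) crossover: |A| = 9, |A ∩ B| = 7; needs |A ∖ B| = 2 — true.
(c) control: |A| = 5, |A ∩ B| = 1; needs |A ∩ B| / |A| > 1/5 — false.
(d) waitlist: |A| = 9, |A ∩ B| = 5; needs |A ∩ B| ≥ |A ∖ B| — true.
(e) placebo: |A| = 6, |A ∩ B| = 5; needs |A ∩ B| / |A| ≤ 4/5 — false.

3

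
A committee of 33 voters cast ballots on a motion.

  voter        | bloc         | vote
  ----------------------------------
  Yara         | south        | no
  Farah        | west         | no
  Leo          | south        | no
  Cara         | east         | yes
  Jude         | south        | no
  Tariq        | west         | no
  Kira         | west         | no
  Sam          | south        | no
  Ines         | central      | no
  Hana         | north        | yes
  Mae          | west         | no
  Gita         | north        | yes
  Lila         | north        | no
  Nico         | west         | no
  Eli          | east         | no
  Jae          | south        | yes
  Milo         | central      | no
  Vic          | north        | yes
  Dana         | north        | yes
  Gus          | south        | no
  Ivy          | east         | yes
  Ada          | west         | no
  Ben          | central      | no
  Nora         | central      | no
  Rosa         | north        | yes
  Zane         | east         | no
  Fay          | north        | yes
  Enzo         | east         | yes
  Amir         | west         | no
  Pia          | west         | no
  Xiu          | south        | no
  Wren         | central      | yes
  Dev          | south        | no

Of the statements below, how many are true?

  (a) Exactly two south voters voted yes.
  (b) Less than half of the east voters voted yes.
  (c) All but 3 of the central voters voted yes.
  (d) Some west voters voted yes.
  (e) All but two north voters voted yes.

(a) south: |A| = 8, |A ∩ B| = 1; needs |A ∩ B| = 2 — false.
(b) east: |A| = 5, |A ∩ B| = 3; needs |A ∩ B| < |A ∖ B| — false.
(c) central: |A| = 5, |A ∩ B| = 1; needs |A ∖ B| = 3 — false.
(d) west: |A| = 8, |A ∩ B| = 0; needs A ∩ B ≠ ∅ (|A ∩ B| ≥ 1) — false.
(e) north: |A| = 7, |A ∩ B| = 6; needs |A ∖ B| = 2 — false.

0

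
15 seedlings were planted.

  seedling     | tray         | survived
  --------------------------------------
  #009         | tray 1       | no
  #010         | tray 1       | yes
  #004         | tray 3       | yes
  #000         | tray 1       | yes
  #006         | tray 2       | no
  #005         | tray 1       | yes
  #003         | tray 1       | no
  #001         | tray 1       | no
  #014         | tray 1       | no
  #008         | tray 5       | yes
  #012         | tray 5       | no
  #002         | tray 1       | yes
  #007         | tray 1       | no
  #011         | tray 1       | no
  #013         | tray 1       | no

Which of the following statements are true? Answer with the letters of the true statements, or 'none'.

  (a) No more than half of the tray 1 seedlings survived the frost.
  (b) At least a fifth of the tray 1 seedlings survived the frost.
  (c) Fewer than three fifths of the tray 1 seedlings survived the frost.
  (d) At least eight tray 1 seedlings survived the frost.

(a), (b), (c)

|A| = 11, |A ∩ B| = 4, |A ∖ B| = 7.
(a) |A ∩ B| ≤ |A ∖ B|: holds.
(b) |A ∩ B| / |A| ≥ 1/5: holds.
(c) |A ∩ B| / |A| < 3/5: holds.
(d) |A ∩ B| ≥ 8: fails.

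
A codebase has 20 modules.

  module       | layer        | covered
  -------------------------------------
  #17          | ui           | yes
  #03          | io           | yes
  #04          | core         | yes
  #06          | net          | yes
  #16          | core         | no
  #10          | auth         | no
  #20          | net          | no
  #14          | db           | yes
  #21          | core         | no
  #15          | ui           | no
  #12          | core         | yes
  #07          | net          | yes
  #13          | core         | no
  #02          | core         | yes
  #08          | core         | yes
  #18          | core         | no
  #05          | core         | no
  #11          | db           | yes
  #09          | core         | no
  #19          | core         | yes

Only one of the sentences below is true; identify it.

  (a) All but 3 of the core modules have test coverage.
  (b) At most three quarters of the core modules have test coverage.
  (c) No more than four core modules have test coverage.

|A| = 11, |A ∩ B| = 5, |A ∖ B| = 6.
(a) requires |A ∖ B| = 3: false.
(b) requires |A ∩ B| / |A| ≤ 3/4: true.
(c) requires |A ∩ B| ≤ 4: false.

(b)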